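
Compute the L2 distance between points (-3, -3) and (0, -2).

(Σ|x_i - y_i|^2)^(1/2) = (|-3 - 0|^2 + |-3 - (-2)|^2)^(1/2)
= (3^2 + 1^2)^(1/2) = (9 + 1)^(1/2) = (10)^(1/2) ≈ 3.1623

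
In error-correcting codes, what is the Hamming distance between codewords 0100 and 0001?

Differing positions: 2, 4. Hamming distance = 2.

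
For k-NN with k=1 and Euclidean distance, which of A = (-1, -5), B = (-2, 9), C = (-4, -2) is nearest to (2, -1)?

Distances: d(A) = 5, d(B) ≈ 10.7703, d(C) ≈ 6.0828. Nearest: A = (-1, -5) with distance 5.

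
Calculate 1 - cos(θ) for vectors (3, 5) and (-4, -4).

With u = (3, 5), v = (-4, -4):
u·v = 3·(-4) + 5·(-4) = (-12) + (-20) = -32.
|u| = √(3² + 5²) = √34, |v| = √((-4)² + (-4)²) = √32, so |u||v| = √(34·32) = √1088.
cos θ = (u·v)/(|u||v|) = -32/√1088 ≈ -0.9701
Cosine distance = 1 - cos θ ≈ 1 - (-0.9701) = 1.9701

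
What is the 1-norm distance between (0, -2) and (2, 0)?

Σ|x_i - y_i| = |0 - 2| + |-2 - 0| = 2 + 2 = 4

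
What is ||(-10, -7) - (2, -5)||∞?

max(|x_i - y_i|) = max(|-10 - 2|, |-7 - (-5)|) = max(12, 2) = 12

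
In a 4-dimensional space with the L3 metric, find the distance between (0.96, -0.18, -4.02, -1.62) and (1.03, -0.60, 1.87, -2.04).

(Σ|x_i - y_i|^3)^(1/3) = (|0.96 - 1.03|^3 + |-0.18 - (-0.6)|^3 + |-4.02 - 1.87|^3 + |-1.62 - (-2.04)|^3)^(1/3)
= (0.07^3 + 0.42^3 + 5.89^3 + 0.42^3)^(1/3) ≈ (0.0003 + 0.0741 + 204.3365 + 0.0741)^(1/3) = (204.485)^(1/3) ≈ 5.8914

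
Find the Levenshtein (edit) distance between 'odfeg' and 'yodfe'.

Let D[i][j] be the edit distance between the first i characters of 'odfeg' and the first j characters of 'yodfe', with D[i][0] = i, D[0][j] = j, and D[i][j] = D[i-1][j-1] if the characters match, else 1 + min(D[i-1][j], D[i][j-1], D[i-1][j-1]). Filling the table (rows: prefixes of 'odfeg', columns: prefixes of 'yodfe'):
     ε  y  o  d  f  e
  ε  0  1  2  3  4  5
  o  1  1  1  2  3  4
  d  2  2  2  1  2  3
  f  3  3  3  2  1  2
  e  4  4  4  3  2  1
  g  5  5  5  4  3  2
The bottom-right entry gives D[5][5] = 2, so no sequence of fewer than 2 edits works. Backtracking through the table gives one optimal edit sequence (2 edits):
  odfeg → yodfeg (ins y @1)
  yodfeg → yodfe (del g @6)
Edit distance = 2.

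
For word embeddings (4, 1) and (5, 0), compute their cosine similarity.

With u = (4, 1), v = (5, 0):
u·v = 4·5 + 1·0 = 20 + 0 = 20.
|u| = √(4² + 1²) = √17, |v| = √(5² + 0²) = √25, so |u||v| = √(17·25) = √425.
cos θ = (u·v)/(|u||v|) = 20/√425 ≈ 0.9701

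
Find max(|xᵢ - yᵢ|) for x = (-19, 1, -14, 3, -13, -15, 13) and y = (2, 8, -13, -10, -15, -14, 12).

max(|x_i - y_i|) = max(|-19 - 2|, |1 - 8|, |-14 - (-13)|, |3 - (-10)|, |-13 - (-15)|, |-15 - (-14)|, |13 - 12|) = max(21, 7, 1, 13, 2, 1, 1) = 21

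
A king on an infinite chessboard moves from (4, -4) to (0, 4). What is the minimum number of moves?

max(|x_i - y_i|) = max(|4 - 0|, |-4 - 4|) = max(4, 8) = 8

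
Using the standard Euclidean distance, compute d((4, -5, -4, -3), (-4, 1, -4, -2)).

(Σ|x_i - y_i|^2)^(1/2) = (|4 - (-4)|^2 + |-5 - 1|^2 + |-4 - (-4)|^2 + |-3 - (-2)|^2)^(1/2)
= (8^2 + 6^2 + 0^2 + 1^2)^(1/2) = (64 + 36 + 0 + 1)^(1/2) = (101)^(1/2) ≈ 10.0499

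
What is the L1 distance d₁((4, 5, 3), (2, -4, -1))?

Σ|x_i - y_i| = |4 - 2| + |5 - (-4)| + |3 - (-1)| = 2 + 9 + 4 = 15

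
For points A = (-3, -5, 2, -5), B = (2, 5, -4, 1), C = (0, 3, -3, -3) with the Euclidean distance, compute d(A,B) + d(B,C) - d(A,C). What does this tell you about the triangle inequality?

d(A,B) = √(5² + 10² + 6² + 6²) = √197 ≈ 14.0357, d(B,C) = √(2² + 2² + 1² + 4²) = √25 = 5, d(A,C) = √(3² + 8² + 5² + 2²) = √102 ≈ 10.0995.
d(A,B) + d(B,C) - d(A,C) = 14.0357 + 5 - 10.0995 = 19.0357 - 10.0995 = 8.9362 (to 4 decimal places). This is ≥ 0, so the triangle inequality holds for these points.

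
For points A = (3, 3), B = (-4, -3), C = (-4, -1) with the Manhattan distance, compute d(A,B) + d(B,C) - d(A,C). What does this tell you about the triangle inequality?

d(A,B) = 7 + 6 = 13, d(B,C) = 0 + 2 = 2, d(A,C) = 7 + 4 = 11.
d(A,B) + d(B,C) - d(A,C) = 13 + 2 - 11 = 15 - 11 = 4. This is ≥ 0, so the triangle inequality holds for these points.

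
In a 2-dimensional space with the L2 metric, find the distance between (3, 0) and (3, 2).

(Σ|x_i - y_i|^2)^(1/2) = (|3 - 3|^2 + |0 - 2|^2)^(1/2)
= (0^2 + 2^2)^(1/2) = (0 + 4)^(1/2) = (4)^(1/2) = 2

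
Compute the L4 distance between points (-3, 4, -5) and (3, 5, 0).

(Σ|x_i - y_i|^4)^(1/4) = (|-3 - 3|^4 + |4 - 5|^4 + |-5 - 0|^4)^(1/4)
= (6^4 + 1^4 + 5^4)^(1/4) = (1296 + 1 + 625)^(1/4) = (1922)^(1/4) ≈ 6.6212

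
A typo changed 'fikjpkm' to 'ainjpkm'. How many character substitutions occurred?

Differing positions: 1, 3. Hamming distance = 2.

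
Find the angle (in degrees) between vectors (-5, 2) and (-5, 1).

With u = (-5, 2), v = (-5, 1):
u·v = (-5)·(-5) + 2·1 = 25 + 2 = 27.
|u| = √((-5)² + 2²) = √29, |v| = √((-5)² + 1²) = √26, so |u||v| = √(29·26) = √754.
cos θ = (u·v)/(|u||v|) = 27/√754 ≈ 0.983282
θ = arccos(0.983282) ≈ 10.49°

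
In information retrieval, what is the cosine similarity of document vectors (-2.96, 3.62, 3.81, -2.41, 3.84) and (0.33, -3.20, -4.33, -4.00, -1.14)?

With u = (-2.96, 3.62, 3.81, -2.41, 3.84), v = (0.33, -3.20, -4.33, -4.00, -1.14):
u·v = (-2.96)·0.33 + 3.62·(-3.2) + 3.81·(-4.33) + (-2.41)·(-4) + 3.84·(-1.14) = (-0.9768) + (-11.584) + (-16.4973) + 9.64 + (-4.3776) = -23.7957.
|u| = √((-2.96)² + 3.62² + 3.81² + (-2.41)² + 3.84²) = √(8.7616 + 13.1044 + 14.5161 + 5.8081 + 14.7456) = √56.9358, |v| = √(0.33² + (-3.2)² + (-4.33)² + (-4)² + (-1.14)²) = √(0.1089 + 10.24 + 18.7489 + 16 + 1.2996) = √46.3974.
cos θ = (u·v)/(|u||v|) = -23.7957/(√56.9358·√46.3974) ≈ -0.463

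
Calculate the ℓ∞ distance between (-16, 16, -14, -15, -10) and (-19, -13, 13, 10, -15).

max(|x_i - y_i|) = max(|-16 - (-19)|, |16 - (-13)|, |-14 - 13|, |-15 - 10|, |-10 - (-15)|) = max(3, 29, 27, 25, 5) = 29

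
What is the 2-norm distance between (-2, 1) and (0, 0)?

(Σ|x_i - y_i|^2)^(1/2) = (|-2 - 0|^2 + |1 - 0|^2)^(1/2)
= (2^2 + 1^2)^(1/2) = (4 + 1)^(1/2) = (5)^(1/2) ≈ 2.2361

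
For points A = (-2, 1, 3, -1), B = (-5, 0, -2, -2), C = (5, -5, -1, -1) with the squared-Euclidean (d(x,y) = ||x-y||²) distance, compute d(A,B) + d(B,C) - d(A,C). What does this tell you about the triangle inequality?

d(A,B) = 3² + 1² + 5² + 1² = 36, d(B,C) = 10² + 5² + 1² + 1² = 127, d(A,C) = 7² + 6² + 4² + 0² = 101.
d(A,B) + d(B,C) - d(A,C) = 36 + 127 - 101 = 163 - 101 = 62. This is ≥ 0, so the triangle inequality holds for these points.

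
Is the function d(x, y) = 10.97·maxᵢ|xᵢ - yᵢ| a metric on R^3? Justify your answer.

Yes. The L∞ (Chebyshev) norm induces a metric on R^3, and multiplying a metric by a positive constant 10.97 > 0 preserves all four axioms: non-negativity (10.97·||x-y|| ≥ 0), identity (10.97·||x-y|| = 0 ⟺ ||x-y|| = 0 ⟺ x = y), symmetry (||x-y|| = ||y-x||), and the triangle inequality (10.97·||x-z|| ≤ 10.97·||x-y|| + 10.97·||y-z||). So d is a metric.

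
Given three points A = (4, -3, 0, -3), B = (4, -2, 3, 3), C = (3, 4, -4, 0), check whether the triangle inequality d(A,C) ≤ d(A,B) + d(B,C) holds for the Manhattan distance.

d(A,B) = 0 + 1 + 3 + 6 = 10, d(B,C) = 1 + 6 + 7 + 3 = 17, d(A,C) = 1 + 7 + 4 + 3 = 15.
d(A,C) = 15 ≤ 10 + 17 = 27. Triangle inequality is satisfied.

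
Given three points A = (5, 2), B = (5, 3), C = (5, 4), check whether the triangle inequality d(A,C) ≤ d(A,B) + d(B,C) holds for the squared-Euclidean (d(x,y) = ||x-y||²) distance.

d(A,B) = 0² + 1² = 1, d(B,C) = 0² + 1² = 1, d(A,C) = 0² + 2² = 4.
d(A,C) = 4 > 1 + 1 = 2. Triangle inequality is VIOLATED. (Squared-Euclidean is not a metric — this is a counterexample.)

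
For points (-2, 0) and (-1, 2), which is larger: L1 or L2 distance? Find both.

L1 = |-2 - (-1)| + |0 - 2| = 1 + 2 = 3
L2 = √(1² + 2²) = √5 ≈ 2.2361
L1 ≥ L2 always (equality iff movement is along one axis); L1 > L2 here.
Ratio L1/L2 = 3/√5 ≈ 1.3416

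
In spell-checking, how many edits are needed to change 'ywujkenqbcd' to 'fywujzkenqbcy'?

Let D[i][j] be the edit distance between the first i characters of 'ywujkenqbcd' and the first j characters of 'fywujzkenqbcy', with D[i][0] = i, D[0][j] = j, and D[i][j] = D[i-1][j-1] if the characters match, else 1 + min(D[i-1][j], D[i][j-1], D[i-1][j-1]). Filling the table (rows: prefixes of 'ywujkenqbcd', columns: prefixes of 'fywujzkenqbcy'):
     ε  f  y  w  u  j  z  k  e  n  q  b  c  y
  ε  0  1  2  3  4  5  6  7  8  9 10 11 12 13
  y  1  1  1  2  3  4  5  6  7  8  9 10 11 12
  w  2  2  2  1  2  3  4  5  6  7  8  9 10 11
  u  3  3  3  2  1  2  3  4  5  6  7  8  9 10
  j  4  4  4  3  2  1  2  3  4  5  6  7  8  9
  k  5  5  5  4  3  2  2  2  3  4  5  6  7  8
  e  6  6  6  5  4  3  3  3  2  3  4  5  6  7
  n  7  7  7  6  5  4  4  4  3  2  3  4  5  6
  q  8  8  8  7  6  5  5  5  4  3  2  3  4  5
  b  9  9  9  8  7  6  6  6  5  4  3  2  3  4
  c 10 10 10  9  8  7  7  7  6  5  4  3  2  3
  d 11 11 11 10  9  8  8  8  7  6  5  4  3  3
The bottom-right entry gives D[11][13] = 3, so no sequence of fewer than 3 edits works. Backtracking through the table gives one optimal edit sequence (3 edits):
  ywujkenqbcd → fywujkenqbcd (ins f @1)
  fywujkenqbcd → fywujzkenqbcd (ins z @6)
  fywujzkenqbcd → fywujzkenqbcy (sub d→y @13)
Edit distance = 3.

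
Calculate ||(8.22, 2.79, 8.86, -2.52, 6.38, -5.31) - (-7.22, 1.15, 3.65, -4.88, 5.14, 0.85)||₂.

√(Σ(x_i - y_i)²) = √((8.22 - (-7.22))² + (2.79 - 1.15)² + (8.86 - 3.65)² + (-2.52 - (-4.88))² + (6.38 - 5.14)² + (-5.31 - 0.85)²)
= √(15.44² + 1.64² + 5.21² + 2.36² + 1.24² + (-6.16)²) = √(238.3936 + 2.6896 + 27.1441 + 5.5696 + 1.5376 + 37.9456) = √313.2801 ≈ 17.6997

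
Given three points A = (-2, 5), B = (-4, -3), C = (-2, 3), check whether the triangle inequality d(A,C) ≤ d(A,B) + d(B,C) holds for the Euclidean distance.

d(A,B) = √(2² + 8²) = √68 ≈ 8.2462, d(B,C) = √(2² + 6²) = √40 ≈ 6.3246, d(A,C) = √(0² + 2²) = √4 = 2.
d(A,C) = 2 ≤ 8.2462 + 6.3246 = 14.5708. Triangle inequality is satisfied.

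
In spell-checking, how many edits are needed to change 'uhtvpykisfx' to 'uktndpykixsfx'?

Let D[i][j] be the edit distance between the first i characters of 'uhtvpykisfx' and the first j characters of 'uktndpykixsfx', with D[i][0] = i, D[0][j] = j, and D[i][j] = D[i-1][j-1] if the characters match, else 1 + min(D[i-1][j], D[i][j-1], D[i-1][j-1]). Filling the table (rows: prefixes of 'uhtvpykisfx', columns: prefixes of 'uktndpykixsfx'):
     ε  u  k  t  n  d  p  y  k  i  x  s  f  x
  ε  0  1  2  3  4  5  6  7  8  9 10 11 12 13
  u  1  0  1  2  3  4  5  6  7  8  9 10 11 12
  h  2  1  1  2  3  4  5  6  7  8  9 10 11 12
  t  3  2  2  1  2  3  4  5  6  7  8  9 10 11
  v  4  3  3  2  2  3  4  5  6  7  8  9 10 11
  p  5  4  4  3  3  3  3  4  5  6  7  8  9 10
  y  6  5  5  4  4  4  4  3  4  5  6  7  8  9
  k  7  6  5  5  5  5  5  4  3  4  5  6  7  8
  i  8  7  6  6  6  6  6  5  4  3  4  5  6  7
  s  9  8  7  7  7  7  7  6  5  4  4  4  5  6
  f 10  9  8  8  8  8  8  7  6  5  5  5  4  5
  x 11 10  9  9  9  9  9  8  7  6  5  6  5  4
The bottom-right entry gives D[11][13] = 4, so no sequence of fewer than 4 edits works. Backtracking through the table gives one optimal edit sequence (4 edits):
  uhtvpykisfx → uktvpykisfx (sub h→k @2)
  uktvpykisfx → uktnvpykisfx (ins n @4)
  uktnvpykisfx → uktndpykisfx (sub v→d @5)
  uktndpykisfx → uktndpykixsfx (ins x @10)
Edit distance = 4.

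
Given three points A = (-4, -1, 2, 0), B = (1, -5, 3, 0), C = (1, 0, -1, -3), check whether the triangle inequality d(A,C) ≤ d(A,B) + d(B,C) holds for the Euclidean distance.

d(A,B) = √(5² + 4² + 1² + 0²) = √42 ≈ 6.4807, d(B,C) = √(0² + 5² + 4² + 3²) = √50 ≈ 7.0711, d(A,C) = √(5² + 1² + 3² + 3²) = √44 ≈ 6.6332.
d(A,C) ≈ 6.6332 ≤ 6.4807 + 7.0711 = 13.5518. Triangle inequality is satisfied.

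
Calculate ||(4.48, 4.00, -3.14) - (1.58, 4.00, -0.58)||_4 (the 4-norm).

(Σ|x_i - y_i|^4)^(1/4) = (|4.48 - 1.58|^4 + |4 - 4|^4 + |-3.14 - (-0.58)|^4)^(1/4)
= (2.9^4 + 0^4 + 2.56^4)^(1/4) ≈ (70.7281 + 0 + 42.9497)^(1/4) = (113.6778)^(1/4) ≈ 3.2653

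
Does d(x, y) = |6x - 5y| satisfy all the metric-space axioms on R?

No. d fails symmetry: d(3, 2) = |6·3 - 5·2| = |8| = 8, but d(2, 3) = |6·2 - 5·3| = |-3| = 3. Since 8 ≠ 3, d(x,y) ≠ d(y,x) in general.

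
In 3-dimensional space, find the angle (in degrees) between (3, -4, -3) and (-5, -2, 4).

With u = (3, -4, -3), v = (-5, -2, 4):
u·v = 3·(-5) + (-4)·(-2) + (-3)·4 = (-15) + 8 + (-12) = -19.
|u| = √(3² + (-4)² + (-3)²) = √34, |v| = √((-5)² + (-2)² + 4²) = √45, so |u||v| = √(34·45) = √1530.
cos θ = (u·v)/(|u||v|) = -19/√1530 ≈ -0.485744
θ = arccos(-0.485744) ≈ 119.06°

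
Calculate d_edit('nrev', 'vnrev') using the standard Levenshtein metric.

Let D[i][j] be the edit distance between the first i characters of 'nrev' and the first j characters of 'vnrev', with D[i][0] = i, D[0][j] = j, and D[i][j] = D[i-1][j-1] if the characters match, else 1 + min(D[i-1][j], D[i][j-1], D[i-1][j-1]). Filling the table (rows: prefixes of 'nrev', columns: prefixes of 'vnrev'):
     ε  v  n  r  e  v
  ε  0  1  2  3  4  5
  n  1  1  1  2  3  4
  r  2  2  2  1  2  3
  e  3  3  3  2  1  2
  v  4  3  4  3  2  1
The bottom-right entry gives D[4][5] = 1, so no sequence of fewer than 1 edit works. Backtracking through the table gives one optimal edit sequence (1 edit):
  nrev → vnrev (ins v @1)
Edit distance = 1.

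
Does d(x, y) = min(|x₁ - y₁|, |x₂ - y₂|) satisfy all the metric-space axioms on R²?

No. d fails identity of indiscernibles: take x = (-1, 0) and y = (-1, 6). Then d(x,y) = min(|-1 - (-1)|, |0 - 6|) = min(0, 6) = 0, yet x ≠ y.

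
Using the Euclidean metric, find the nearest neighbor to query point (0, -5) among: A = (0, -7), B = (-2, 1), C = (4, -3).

Distances: d(A) = 2, d(B) ≈ 6.3246, d(C) ≈ 4.4721. Nearest: A = (0, -7) with distance 2.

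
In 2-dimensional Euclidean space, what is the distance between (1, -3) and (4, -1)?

√(Σ(x_i - y_i)²) = √((1 - 4)² + (-3 - (-1))²)
= √((-3)² + (-2)²) = √(9 + 4) = √13 ≈ 3.6056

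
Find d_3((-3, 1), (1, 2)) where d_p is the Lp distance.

(Σ|x_i - y_i|^3)^(1/3) = (|-3 - 1|^3 + |1 - 2|^3)^(1/3)
= (4^3 + 1^3)^(1/3) = (64 + 1)^(1/3) = (65)^(1/3) ≈ 4.0207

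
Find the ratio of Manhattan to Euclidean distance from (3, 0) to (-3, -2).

L1 = |3 - (-3)| + |0 - (-2)| = 6 + 2 = 8
L2 = √(6² + 2²) = √40 ≈ 6.3246
L1 ≥ L2 always (equality iff movement is along one axis); L1 > L2 here.
Ratio L1/L2 = 8/√40 ≈ 1.2649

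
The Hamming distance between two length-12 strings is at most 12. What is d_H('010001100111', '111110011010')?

Differing positions: 1, 3, 4, 5, 6, 7, 8, 9, 10, 12. Hamming distance = 10. The maximum possible Hamming distance for length-12 strings is 12, so d_H/12 = 10/12 ≈ 0.8333.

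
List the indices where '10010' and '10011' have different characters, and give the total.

Differing positions: 5. Hamming distance = 1.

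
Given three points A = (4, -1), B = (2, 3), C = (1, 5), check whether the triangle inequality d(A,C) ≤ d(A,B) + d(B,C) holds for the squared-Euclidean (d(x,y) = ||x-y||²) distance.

d(A,B) = 2² + 4² = 20, d(B,C) = 1² + 2² = 5, d(A,C) = 3² + 6² = 45.
d(A,C) = 45 > 20 + 5 = 25. Triangle inequality is VIOLATED. (Squared-Euclidean is not a metric — this is a counterexample.)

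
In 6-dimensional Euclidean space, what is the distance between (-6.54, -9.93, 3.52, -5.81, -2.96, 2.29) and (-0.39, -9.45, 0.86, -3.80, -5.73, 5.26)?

√(Σ(x_i - y_i)²) = √((-6.54 - (-0.39))² + (-9.93 - (-9.45))² + (3.52 - 0.86)² + (-5.81 - (-3.8))² + (-2.96 - (-5.73))² + (2.29 - 5.26)²)
= √((-6.15)² + (-0.48)² + 2.66² + (-2.01)² + 2.77² + (-2.97)²) = √(37.8225 + 0.2304 + 7.0756 + 4.0401 + 7.6729 + 8.8209) = √65.6624 ≈ 8.1032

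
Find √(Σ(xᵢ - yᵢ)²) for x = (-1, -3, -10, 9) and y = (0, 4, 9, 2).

√(Σ(x_i - y_i)²) = √((-1 - 0)² + (-3 - 4)² + (-10 - 9)² + (9 - 2)²)
= √((-1)² + (-7)² + (-19)² + 7²) = √(1 + 49 + 361 + 49) = √460 ≈ 21.4476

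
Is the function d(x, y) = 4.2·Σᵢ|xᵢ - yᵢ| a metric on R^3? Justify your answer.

Yes. The L1 (Manhattan) norm induces a metric on R^3, and multiplying a metric by a positive constant 4.2 > 0 preserves all four axioms: non-negativity (4.2·||x-y|| ≥ 0), identity (4.2·||x-y|| = 0 ⟺ ||x-y|| = 0 ⟺ x = y), symmetry (||x-y|| = ||y-x||), and the triangle inequality (4.2·||x-z|| ≤ 4.2·||x-y|| + 4.2·||y-z||). So d is a metric.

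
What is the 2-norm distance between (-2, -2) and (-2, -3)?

(Σ|x_i - y_i|^2)^(1/2) = (|-2 - (-2)|^2 + |-2 - (-3)|^2)^(1/2)
= (0^2 + 1^2)^(1/2) = (0 + 1)^(1/2) = (1)^(1/2) = 1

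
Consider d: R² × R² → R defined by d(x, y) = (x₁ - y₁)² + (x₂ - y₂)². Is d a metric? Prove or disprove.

No. The squared Euclidean distance fails the triangle inequality. Counterexample: x = (0, 0), y = (5, 3), z = (10, 6). d(x,z) = 10² + 6² = 136, but d(x,y) + d(y,z) = (5² + 3²) + (5² + 3²) = 34 + 34 = 68. Since 136 > 68, the triangle inequality is violated. (Note: √d, the ordinary Euclidean distance, IS a metric.)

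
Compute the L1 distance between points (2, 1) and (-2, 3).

Σ|x_i - y_i| = |2 - (-2)| + |1 - 3| = 4 + 2 = 6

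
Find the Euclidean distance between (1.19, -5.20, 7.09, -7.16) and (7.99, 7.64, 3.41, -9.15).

√(Σ(x_i - y_i)²) = √((1.19 - 7.99)² + (-5.2 - 7.64)² + (7.09 - 3.41)² + (-7.16 - (-9.15))²)
= √((-6.8)² + (-12.84)² + 3.68² + 1.99²) = √(46.24 + 164.8656 + 13.5424 + 3.9601) = √228.6081 ≈ 15.1198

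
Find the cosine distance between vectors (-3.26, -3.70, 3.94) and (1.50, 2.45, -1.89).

With u = (-3.26, -3.70, 3.94), v = (1.50, 2.45, -1.89):
u·v = (-3.26)·1.5 + (-3.7)·2.45 + 3.94·(-1.89) = (-4.89) + (-9.065) + (-7.4466) = -21.4016.
|u| = √((-3.26)² + (-3.7)² + 3.94²) = √(10.6276 + 13.69 + 15.5236) = √39.8412, |v| = √(1.5² + 2.45² + (-1.89)²) = √(2.25 + 6.0025 + 3.5721) = √11.8246.
cos θ = (u·v)/(|u||v|) = -21.4016/(√39.8412·√11.8246) ≈ -0.986
Cosine distance = 1 - cos θ ≈ 1 - (-0.986) = 1.986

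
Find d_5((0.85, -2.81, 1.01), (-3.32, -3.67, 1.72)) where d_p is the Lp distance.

(Σ|x_i - y_i|^5)^(1/5) = (|0.85 - (-3.32)|^5 + |-2.81 - (-3.67)|^5 + |1.01 - 1.72|^5)^(1/5)
= (4.17^5 + 0.86^5 + 0.71^5)^(1/5) ≈ (1260.8989 + 0.4704 + 0.1804)^(1/5) = (1261.5497)^(1/5) ≈ 4.1704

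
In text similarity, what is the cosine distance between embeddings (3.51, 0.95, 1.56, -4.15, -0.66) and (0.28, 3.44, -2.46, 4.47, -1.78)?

With u = (3.51, 0.95, 1.56, -4.15, -0.66), v = (0.28, 3.44, -2.46, 4.47, -1.78):
u·v = 3.51·0.28 + 0.95·3.44 + 1.56·(-2.46) + (-4.15)·4.47 + (-0.66)·(-1.78) = 0.9828 + 3.268 + (-3.8376) + (-18.5505) + 1.1748 = -16.9625.
|u| = √(3.51² + 0.95² + 1.56² + (-4.15)² + (-0.66)²) = √(12.3201 + 0.9025 + 2.4336 + 17.2225 + 0.4356) = √33.3143, |v| = √(0.28² + 3.44² + (-2.46)² + 4.47² + (-1.78)²) = √(0.0784 + 11.8336 + 6.0516 + 19.9809 + 3.1684) = √41.1129.
cos θ = (u·v)/(|u||v|) = -16.9625/(√33.3143·√41.1129) ≈ -0.4583
Cosine distance = 1 - cos θ ≈ 1 - (-0.4583) = 1.4583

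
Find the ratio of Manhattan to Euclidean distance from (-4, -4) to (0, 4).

L1 = |-4 - 0| + |-4 - 4| = 4 + 8 = 12
L2 = √(4² + 8²) = √80 ≈ 8.9443
L1 ≥ L2 always (equality iff movement is along one axis); L1 > L2 here.
Ratio L1/L2 = 12/√80 ≈ 1.3416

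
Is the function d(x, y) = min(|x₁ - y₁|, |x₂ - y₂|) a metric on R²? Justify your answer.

No. d fails identity of indiscernibles: take x = (1, 0) and y = (1, 6). Then d(x,y) = min(|1 - 1|, |0 - 6|) = min(0, 6) = 0, yet x ≠ y.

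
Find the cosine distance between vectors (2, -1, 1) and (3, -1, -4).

With u = (2, -1, 1), v = (3, -1, -4):
u·v = 2·3 + (-1)·(-1) + 1·(-4) = 6 + 1 + (-4) = 3.
|u| = √(2² + (-1)² + 1²) = √6, |v| = √(3² + (-1)² + (-4)²) = √26, so |u||v| = √(6·26) = √156.
cos θ = (u·v)/(|u||v|) = 3/√156 ≈ 0.2402
Cosine distance = 1 - cos θ ≈ 1 - 0.2402 = 0.7598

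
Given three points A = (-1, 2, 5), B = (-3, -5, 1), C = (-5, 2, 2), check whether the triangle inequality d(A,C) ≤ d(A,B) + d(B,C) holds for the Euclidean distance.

d(A,B) = √(2² + 7² + 4²) = √69 ≈ 8.3066, d(B,C) = √(2² + 7² + 1²) = √54 ≈ 7.3485, d(A,C) = √(4² + 0² + 3²) = √25 = 5.
d(A,C) = 5 ≤ 8.3066 + 7.3485 = 15.6551. Triangle inequality is satisfied.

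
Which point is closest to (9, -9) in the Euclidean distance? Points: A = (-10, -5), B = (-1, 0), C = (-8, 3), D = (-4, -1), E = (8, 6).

Distances: d(A) ≈ 19.4165, d(B) ≈ 13.4536, d(C) ≈ 20.8087, d(D) ≈ 15.2643, d(E) ≈ 15.0333. Nearest: B = (-1, 0) with distance 13.4536.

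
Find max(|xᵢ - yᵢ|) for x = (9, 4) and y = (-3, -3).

max(|x_i - y_i|) = max(|9 - (-3)|, |4 - (-3)|) = max(12, 7) = 12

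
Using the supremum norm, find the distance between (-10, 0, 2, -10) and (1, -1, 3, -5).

max(|x_i - y_i|) = max(|-10 - 1|, |0 - (-1)|, |2 - 3|, |-10 - (-5)|) = max(11, 1, 1, 5) = 11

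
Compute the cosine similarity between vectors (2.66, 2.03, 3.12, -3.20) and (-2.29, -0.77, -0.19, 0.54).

With u = (2.66, 2.03, 3.12, -3.20), v = (-2.29, -0.77, -0.19, 0.54):
u·v = 2.66·(-2.29) + 2.03·(-0.77) + 3.12·(-0.19) + (-3.2)·0.54 = (-6.0914) + (-1.5631) + (-0.5928) + (-1.728) = -9.9753.
|u| = √(2.66² + 2.03² + 3.12² + (-3.2)²) = √(7.0756 + 4.1209 + 9.7344 + 10.24) = √31.1709, |v| = √((-2.29)² + (-0.77)² + (-0.19)² + 0.54²) = √(5.2441 + 0.5929 + 0.0361 + 0.2916) = √6.1647.
cos θ = (u·v)/(|u||v|) = -9.9753/(√31.1709·√6.1647) ≈ -0.7196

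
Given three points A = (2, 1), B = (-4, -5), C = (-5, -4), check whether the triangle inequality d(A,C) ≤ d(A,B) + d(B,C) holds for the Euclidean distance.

d(A,B) = √(6² + 6²) = √72 ≈ 8.4853, d(B,C) = √(1² + 1²) = √2 ≈ 1.4142, d(A,C) = √(7² + 5²) = √74 ≈ 8.6023.
d(A,C) ≈ 8.6023 ≤ 8.4853 + 1.4142 = 9.8995. Triangle inequality is satisfied.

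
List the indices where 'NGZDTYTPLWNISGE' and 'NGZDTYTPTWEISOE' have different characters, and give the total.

Differing positions: 9, 11, 14. Hamming distance = 3.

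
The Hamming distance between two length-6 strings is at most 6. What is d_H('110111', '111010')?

Differing positions: 3, 4, 6. Hamming distance = 3. The maximum possible Hamming distance for length-6 strings is 6, so d_H/6 = 3/6 = 0.5.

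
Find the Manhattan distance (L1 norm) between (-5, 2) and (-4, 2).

Σ|x_i - y_i| = |-5 - (-4)| + |2 - 2| = 1 + 0 = 1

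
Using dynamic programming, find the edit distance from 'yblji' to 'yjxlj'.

Let D[i][j] be the edit distance between the first i characters of 'yblji' and the first j characters of 'yjxlj', with D[i][0] = i, D[0][j] = j, and D[i][j] = D[i-1][j-1] if the characters match, else 1 + min(D[i-1][j], D[i][j-1], D[i-1][j-1]). Filling the table (rows: prefixes of 'yblji', columns: prefixes of 'yjxlj'):
     ε  y  j  x  l  j
  ε  0  1  2  3  4  5
  y  1  0  1  2  3  4
  b  2  1  1  2  3  4
  l  3  2  2  2  2  3
  j  4  3  2  3  3  2
  i  5  4  3  3  4  3
The bottom-right entry gives D[5][5] = 3, so no sequence of fewer than 3 edits works. Backtracking through the table gives one optimal edit sequence (3 edits):
  yblji → yjblji (ins j @2)
  yjblji → yjxlji (sub b→x @3)
  yjxlji → yjxlj (del i @6)
Edit distance = 3.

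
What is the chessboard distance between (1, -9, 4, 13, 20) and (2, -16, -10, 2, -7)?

max(|x_i - y_i|) = max(|1 - 2|, |-9 - (-16)|, |4 - (-10)|, |13 - 2|, |20 - (-7)|) = max(1, 7, 14, 11, 27) = 27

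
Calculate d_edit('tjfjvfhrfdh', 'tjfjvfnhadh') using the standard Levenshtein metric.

Let D[i][j] be the edit distance between the first i characters of 'tjfjvfhrfdh' and the first j characters of 'tjfjvfnhadh', with D[i][0] = i, D[0][j] = j, and D[i][j] = D[i-1][j-1] if the characters match, else 1 + min(D[i-1][j], D[i][j-1], D[i-1][j-1]). Filling the table (rows: prefixes of 'tjfjvfhrfdh', columns: prefixes of 'tjfjvfnhadh'):
     ε  t  j  f  j  v  f  n  h  a  d  h
  ε  0  1  2  3  4  5  6  7  8  9 10 11
  t  1  0  1  2  3  4  5  6  7  8  9 10
  j  2  1  0  1  2  3  4  5  6  7  8  9
  f  3  2  1  0  1  2  3  4  5  6  7  8
  j  4  3  2  1  0  1  2  3  4  5  6  7
  v  5  4  3  2  1  0  1  2  3  4  5  6
  f  6  5  4  3  2  1  0  1  2  3  4  5
  h  7  6  5  4  3  2  1  1  1  2  3  4
  r  8  7  6  5  4  3  2  2  2  2  3  4
  f  9  8  7  6  5  4  3  3  3  3  3  4
  d 10  9  8  7  6  5  4  4  4  4  3  4
  h 11 10  9  8  7  6  5  5  4  5  4  3
The bottom-right entry gives D[11][11] = 3, so no sequence of fewer than 3 edits works. Backtracking through the table gives one optimal edit sequence (3 edits):
  tjfjvfhrfdh → tjfjvfnrfdh (sub h→n @7)
  tjfjvfnrfdh → tjfjvfnhfdh (sub r→h @8)
  tjfjvfnhfdh → tjfjvfnhadh (sub f→a @9)
Edit distance = 3.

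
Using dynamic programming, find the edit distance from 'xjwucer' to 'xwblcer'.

Let D[i][j] be the edit distance between the first i characters of 'xjwucer' and the first j characters of 'xwblcer', with D[i][0] = i, D[0][j] = j, and D[i][j] = D[i-1][j-1] if the characters match, else 1 + min(D[i-1][j], D[i][j-1], D[i-1][j-1]). Filling the table (rows: prefixes of 'xjwucer', columns: prefixes of 'xwblcer'):
     ε  x  w  b  l  c  e  r
  ε  0  1  2  3  4  5  6  7
  x  1  0  1  2  3  4  5  6
  j  2  1  1  2  3  4  5  6
  w  3  2  1  2  3  4  5  6
  u  4  3  2  2  3  4  5  6
  c  5  4  3  3  3  3  4  5
  e  6  5  4  4  4  4  3  4
  r  7  6  5  5  5  5  4  3
The bottom-right entry gives D[7][7] = 3, so no sequence of fewer than 3 edits works. Backtracking through the table gives one optimal edit sequence (3 edits):
  xjwucer → xwwucer (sub j→w @2)
  xwwucer → xwbucer (sub w→b @3)
  xwbucer → xwblcer (sub u→l @4)
Edit distance = 3.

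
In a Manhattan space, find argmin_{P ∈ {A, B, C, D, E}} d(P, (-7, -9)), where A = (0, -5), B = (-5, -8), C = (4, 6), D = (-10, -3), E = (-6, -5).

Distances: d(A) = 11, d(B) = 3, d(C) = 26, d(D) = 9, d(E) = 5. Nearest: B = (-5, -8) with distance 3.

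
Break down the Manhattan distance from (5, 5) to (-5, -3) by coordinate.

Σ|x_i - y_i| = |5 - (-5)| + |5 - (-3)| = 10 + 8 = 18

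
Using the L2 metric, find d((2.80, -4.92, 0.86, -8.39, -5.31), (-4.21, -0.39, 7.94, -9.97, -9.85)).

√(Σ(x_i - y_i)²) = √((2.8 - (-4.21))² + (-4.92 - (-0.39))² + (0.86 - 7.94)² + (-8.39 - (-9.97))² + (-5.31 - (-9.85))²)
= √(7.01² + (-4.53)² + (-7.08)² + 1.58² + 4.54²) = √(49.1401 + 20.5209 + 50.1264 + 2.4964 + 20.6116) = √142.8954 ≈ 11.9539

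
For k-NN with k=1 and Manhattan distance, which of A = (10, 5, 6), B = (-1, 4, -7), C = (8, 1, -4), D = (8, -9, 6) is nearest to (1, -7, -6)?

Distances: d(A) = 33, d(B) = 14, d(C) = 17, d(D) = 21. Nearest: B = (-1, 4, -7) with distance 14.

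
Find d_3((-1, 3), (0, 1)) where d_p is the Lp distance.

(Σ|x_i - y_i|^3)^(1/3) = (|-1 - 0|^3 + |3 - 1|^3)^(1/3)
= (1^3 + 2^3)^(1/3) = (1 + 8)^(1/3) = (9)^(1/3) ≈ 2.0801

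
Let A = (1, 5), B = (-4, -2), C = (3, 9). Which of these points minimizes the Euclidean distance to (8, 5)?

Distances: d(A) = 7, d(B) ≈ 13.8924, d(C) ≈ 6.4031. Nearest: C = (3, 9) with distance 6.4031.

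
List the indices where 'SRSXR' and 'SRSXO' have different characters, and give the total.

Differing positions: 5. Hamming distance = 1.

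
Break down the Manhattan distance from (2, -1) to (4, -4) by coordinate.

Σ|x_i - y_i| = |2 - 4| + |-1 - (-4)| = 2 + 3 = 5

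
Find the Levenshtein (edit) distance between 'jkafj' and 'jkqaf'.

Let D[i][j] be the edit distance between the first i characters of 'jkafj' and the first j characters of 'jkqaf', with D[i][0] = i, D[0][j] = j, and D[i][j] = D[i-1][j-1] if the characters match, else 1 + min(D[i-1][j], D[i][j-1], D[i-1][j-1]). Filling the table (rows: prefixes of 'jkafj', columns: prefixes of 'jkqaf'):
     ε  j  k  q  a  f
  ε  0  1  2  3  4  5
  j  1  0  1  2  3  4
  k  2  1  0  1  2  3
  a  3  2  1  1  1  2
  f  4  3  2  2  2  1
  j  5  4  3  3  3  2
The bottom-right entry gives D[5][5] = 2, so no sequence of fewer than 2 edits works. Backtracking through the table gives one optimal edit sequence (2 edits):
  jkafj → jkqafj (ins q @3)
  jkqafj → jkqaf (del j @6)
Edit distance = 2.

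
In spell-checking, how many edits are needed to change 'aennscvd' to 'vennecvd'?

Let D[i][j] be the edit distance between the first i characters of 'aennscvd' and the first j characters of 'vennecvd', with D[i][0] = i, D[0][j] = j, and D[i][j] = D[i-1][j-1] if the characters match, else 1 + min(D[i-1][j], D[i][j-1], D[i-1][j-1]). Filling the table (rows: prefixes of 'aennscvd', columns: prefixes of 'vennecvd'):
     ε  v  e  n  n  e  c  v  d
  ε  0  1  2  3  4  5  6  7  8
  a  1  1  2  3  4  5  6  7  8
  e  2  2  1  2  3  4  5  6  7
  n  3  3  2  1  2  3  4  5  6
  n  4  4  3  2  1  2  3  4  5
  s  5  5  4  3  2  2  3  4  5
  c  6  6  5  4  3  3  2  3  4
  v  7  6  6  5  4  4  3  2  3
  d  8  7  7  6  5  5  4  3  2
The bottom-right entry gives D[8][8] = 2, so no sequence of fewer than 2 edits works. Backtracking through the table gives one optimal edit sequence (2 edits):
  aennscvd → vennscvd (sub a→v @1)
  vennscvd → vennecvd (sub s→e @5)
Edit distance = 2.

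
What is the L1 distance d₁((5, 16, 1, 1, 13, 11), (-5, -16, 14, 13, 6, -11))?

Σ|x_i - y_i| = |5 - (-5)| + |16 - (-16)| + |1 - 14| + |1 - 13| + |13 - 6| + |11 - (-11)| = 10 + 32 + 13 + 12 + 7 + 22 = 96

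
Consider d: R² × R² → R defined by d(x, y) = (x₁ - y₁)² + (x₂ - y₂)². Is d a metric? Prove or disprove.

No. The squared Euclidean distance fails the triangle inequality. Counterexample: x = (0, 0), y = (5, 1), z = (10, 2). d(x,z) = 10² + 2² = 104, but d(x,y) + d(y,z) = (5² + 1²) + (5² + 1²) = 26 + 26 = 52. Since 104 > 52, the triangle inequality is violated. (Note: √d, the ordinary Euclidean distance, IS a metric.)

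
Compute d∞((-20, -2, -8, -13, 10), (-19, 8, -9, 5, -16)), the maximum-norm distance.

max(|x_i - y_i|) = max(|-20 - (-19)|, |-2 - 8|, |-8 - (-9)|, |-13 - 5|, |10 - (-16)|) = max(1, 10, 1, 18, 26) = 26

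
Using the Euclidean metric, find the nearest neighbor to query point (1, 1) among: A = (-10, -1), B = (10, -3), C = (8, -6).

Distances: d(A) ≈ 11.1803, d(B) ≈ 9.8489, d(C) ≈ 9.8995. Nearest: B = (10, -3) with distance 9.8489.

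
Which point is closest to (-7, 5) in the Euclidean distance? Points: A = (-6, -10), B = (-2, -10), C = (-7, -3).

Distances: d(A) ≈ 15.0333, d(B) ≈ 15.8114, d(C) = 8. Nearest: C = (-7, -3) with distance 8.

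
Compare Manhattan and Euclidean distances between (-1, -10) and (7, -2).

L1 = |-1 - 7| + |-10 - (-2)| = 8 + 8 = 16
L2 = √(8² + 8²) = √128 ≈ 11.3137
L1 ≥ L2 always (equality iff movement is along one axis); L1 > L2 here.
Ratio L1/L2 = 16/√128 ≈ 1.4142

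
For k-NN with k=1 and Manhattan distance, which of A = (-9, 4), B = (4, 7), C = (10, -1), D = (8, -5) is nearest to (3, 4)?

Distances: d(A) = 12, d(B) = 4, d(C) = 12, d(D) = 14. Nearest: B = (4, 7) with distance 4.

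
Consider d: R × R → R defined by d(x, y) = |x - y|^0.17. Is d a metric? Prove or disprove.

Yes. With 0 < p = 0.17 ≤ 1, d(x,y) = |x-y|^0.17 is a metric on R. Non-negativity and symmetry are immediate; |x-y|^0.17 = 0 ⟺ |x-y| = 0 ⟺ x = y. For the triangle inequality, the function t ↦ t^0.17 is subadditive on [0,∞) when p ≤ 1, so |x-z|^0.17 ≤ (|x-y| + |y-z|)^0.17 ≤ |x-y|^0.17 + |y-z|^0.17.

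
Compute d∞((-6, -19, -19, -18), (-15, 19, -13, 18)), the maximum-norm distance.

max(|x_i - y_i|) = max(|-6 - (-15)|, |-19 - 19|, |-19 - (-13)|, |-18 - 18|) = max(9, 38, 6, 36) = 38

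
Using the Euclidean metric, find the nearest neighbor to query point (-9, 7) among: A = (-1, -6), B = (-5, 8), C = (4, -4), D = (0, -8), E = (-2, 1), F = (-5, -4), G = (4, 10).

Distances: d(A) ≈ 15.2643, d(B) ≈ 4.1231, d(C) ≈ 17.0294, d(D) ≈ 17.4929, d(E) ≈ 9.2195, d(F) ≈ 11.7047, d(G) ≈ 13.3417. Nearest: B = (-5, 8) with distance 4.1231.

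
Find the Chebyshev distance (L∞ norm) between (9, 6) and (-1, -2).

max(|x_i - y_i|) = max(|9 - (-1)|, |6 - (-2)|) = max(10, 8) = 10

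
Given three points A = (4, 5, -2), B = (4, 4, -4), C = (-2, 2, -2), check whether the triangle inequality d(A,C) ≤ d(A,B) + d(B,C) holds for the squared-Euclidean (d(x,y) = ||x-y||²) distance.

d(A,B) = 0² + 1² + 2² = 5, d(B,C) = 6² + 2² + 2² = 44, d(A,C) = 6² + 3² + 0² = 45.
d(A,C) = 45 ≤ 5 + 44 = 49. Triangle inequality is satisfied.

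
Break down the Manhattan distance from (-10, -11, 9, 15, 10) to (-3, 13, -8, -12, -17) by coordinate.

Σ|x_i - y_i| = |-10 - (-3)| + |-11 - 13| + |9 - (-8)| + |15 - (-12)| + |10 - (-17)| = 7 + 24 + 17 + 27 + 27 = 102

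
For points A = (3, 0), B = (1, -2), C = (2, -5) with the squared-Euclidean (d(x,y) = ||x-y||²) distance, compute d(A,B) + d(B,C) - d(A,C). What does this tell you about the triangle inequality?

d(A,B) = 2² + 2² = 8, d(B,C) = 1² + 3² = 10, d(A,C) = 1² + 5² = 26.
d(A,B) + d(B,C) - d(A,C) = 8 + 10 - 26 = 18 - 26 = -8. This is < 0, so the triangle inequality FAILS for these points (squared-Euclidean is not a metric).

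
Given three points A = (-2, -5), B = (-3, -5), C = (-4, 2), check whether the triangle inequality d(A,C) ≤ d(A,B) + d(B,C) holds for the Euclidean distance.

d(A,B) = √(1² + 0²) = √1 = 1, d(B,C) = √(1² + 7²) = √50 ≈ 7.0711, d(A,C) = √(2² + 7²) = √53 ≈ 7.2801.
d(A,C) ≈ 7.2801 ≤ 1 + 7.0711 = 8.0711. Triangle inequality is satisfied.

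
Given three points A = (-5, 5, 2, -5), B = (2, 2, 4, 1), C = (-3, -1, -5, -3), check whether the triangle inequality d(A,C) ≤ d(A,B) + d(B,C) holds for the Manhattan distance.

d(A,B) = 7 + 3 + 2 + 6 = 18, d(B,C) = 5 + 3 + 9 + 4 = 21, d(A,C) = 2 + 6 + 7 + 2 = 17.
d(A,C) = 17 ≤ 18 + 21 = 39. Triangle inequality is satisfied.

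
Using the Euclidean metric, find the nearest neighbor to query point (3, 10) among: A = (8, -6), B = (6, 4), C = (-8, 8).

Distances: d(A) ≈ 16.7631, d(B) ≈ 6.7082, d(C) ≈ 11.1803. Nearest: B = (6, 4) with distance 6.7082.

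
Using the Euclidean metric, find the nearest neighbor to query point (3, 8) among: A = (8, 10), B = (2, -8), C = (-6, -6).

Distances: d(A) ≈ 5.3852, d(B) ≈ 16.0312, d(C) ≈ 16.6433. Nearest: A = (8, 10) with distance 5.3852.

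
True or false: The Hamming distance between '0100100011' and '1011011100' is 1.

Differing positions: 1, 2, 3, 4, 5, 6, 7, 8, 9, 10. Hamming distance = 10, so the claim that d_H = 1 is false.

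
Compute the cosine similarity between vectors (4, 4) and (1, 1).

With u = (4, 4), v = (1, 1):
u·v = 4·1 + 4·1 = 4 + 4 = 8.
|u| = √(4² + 4²) = √32, |v| = √(1² + 1²) = √2, so |u||v| = √(32·2) = √64 = 8.
cos θ = (u·v)/(|u||v|) = 8/8 = 1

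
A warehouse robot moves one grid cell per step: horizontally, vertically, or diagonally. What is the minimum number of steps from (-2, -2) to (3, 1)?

max(|x_i - y_i|) = max(|-2 - 3|, |-2 - 1|) = max(5, 3) = 5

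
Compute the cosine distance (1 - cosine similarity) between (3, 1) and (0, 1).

With u = (3, 1), v = (0, 1):
u·v = 3·0 + 1·1 = 0 + 1 = 1.
|u| = √(3² + 1²) = √10, |v| = √(0² + 1²) = √1, so |u||v| = √(10·1) = √10.
cos θ = (u·v)/(|u||v|) = 1/√10 ≈ 0.3162
Cosine distance = 1 - cos θ ≈ 1 - 0.3162 = 0.6838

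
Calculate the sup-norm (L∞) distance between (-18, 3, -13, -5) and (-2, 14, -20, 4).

max(|x_i - y_i|) = max(|-18 - (-2)|, |3 - 14|, |-13 - (-20)|, |-5 - 4|) = max(16, 11, 7, 9) = 16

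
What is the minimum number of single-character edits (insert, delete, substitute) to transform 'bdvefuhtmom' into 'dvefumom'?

Let D[i][j] be the edit distance between the first i characters of 'bdvefuhtmom' and the first j characters of 'dvefumom', with D[i][0] = i, D[0][j] = j, and D[i][j] = D[i-1][j-1] if the characters match, else 1 + min(D[i-1][j], D[i][j-1], D[i-1][j-1]). Filling the table (rows: prefixes of 'bdvefuhtmom', columns: prefixes of 'dvefumom'):
     ε  d  v  e  f  u  m  o  m
  ε  0  1  2  3  4  5  6  7  8
  b  1  1  2  3  4  5  6  7  8
  d  2  1  2  3  4  5  6  7  8
  v  3  2  1  2  3  4  5  6  7
  e  4  3  2  1  2  3  4  5  6
  f  5  4  3  2  1  2  3  4  5
  u  6  5  4  3  2  1  2  3  4
  h  7  6  5  4  3  2  2  3  4
  t  8  7  6  5  4  3  3  3  4
  m  9  8  7  6  5  4  3  4  3
  o 10  9  8  7  6  5  4  3  4
  m 11 10  9  8  7  6  5  4  3
The bottom-right entry gives D[11][8] = 3, so no sequence of fewer than 3 edits works. Backtracking through the table gives one optimal edit sequence (3 edits):
  bdvefuhtmom → dvefuhtmom (del b @1)
  dvefuhtmom → dvefutmom (del h @6)
  dvefutmom → dvefumom (del t @6)
Edit distance = 3.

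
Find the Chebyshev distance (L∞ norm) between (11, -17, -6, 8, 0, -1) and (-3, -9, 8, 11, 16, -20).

max(|x_i - y_i|) = max(|11 - (-3)|, |-17 - (-9)|, |-6 - 8|, |8 - 11|, |0 - 16|, |-1 - (-20)|) = max(14, 8, 14, 3, 16, 19) = 19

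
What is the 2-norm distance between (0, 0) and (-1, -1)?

(Σ|x_i - y_i|^2)^(1/2) = (|0 - (-1)|^2 + |0 - (-1)|^2)^(1/2)
= (1^2 + 1^2)^(1/2) = (1 + 1)^(1/2) = (2)^(1/2) ≈ 1.4142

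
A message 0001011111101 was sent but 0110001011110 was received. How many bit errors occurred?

Differing positions: 2, 3, 4, 6, 8, 12, 13. Hamming distance = 7.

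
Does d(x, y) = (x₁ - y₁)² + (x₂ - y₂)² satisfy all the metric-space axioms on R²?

No. The squared Euclidean distance fails the triangle inequality. Counterexample: x = (0, 0), y = (3, 5), z = (6, 10). d(x,z) = 6² + 10² = 136, but d(x,y) + d(y,z) = (3² + 5²) + (3² + 5²) = 34 + 34 = 68. Since 136 > 68, the triangle inequality is violated. (Note: √d, the ordinary Euclidean distance, IS a metric.)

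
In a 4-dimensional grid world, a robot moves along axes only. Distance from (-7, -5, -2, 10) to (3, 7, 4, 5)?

Σ|x_i - y_i| = |-7 - 3| + |-5 - 7| + |-2 - 4| + |10 - 5| = 10 + 12 + 6 + 5 = 33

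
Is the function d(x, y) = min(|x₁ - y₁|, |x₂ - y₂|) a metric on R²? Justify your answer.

No. d fails identity of indiscernibles: take x = (-1, 0) and y = (-1, 6). Then d(x,y) = min(|-1 - (-1)|, |0 - 6|) = min(0, 6) = 0, yet x ≠ y.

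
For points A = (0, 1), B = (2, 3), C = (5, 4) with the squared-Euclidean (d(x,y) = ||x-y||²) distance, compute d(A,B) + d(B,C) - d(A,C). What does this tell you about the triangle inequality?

d(A,B) = 2² + 2² = 8, d(B,C) = 3² + 1² = 10, d(A,C) = 5² + 3² = 34.
d(A,B) + d(B,C) - d(A,C) = 8 + 10 - 34 = 18 - 34 = -16. This is < 0, so the triangle inequality FAILS for these points (squared-Euclidean is not a metric).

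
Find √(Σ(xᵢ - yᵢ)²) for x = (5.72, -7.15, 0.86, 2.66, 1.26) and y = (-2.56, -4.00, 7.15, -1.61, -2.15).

√(Σ(x_i - y_i)²) = √((5.72 - (-2.56))² + (-7.15 - (-4))² + (0.86 - 7.15)² + (2.66 - (-1.61))² + (1.26 - (-2.15))²)
= √(8.28² + (-3.15)² + (-6.29)² + 4.27² + 3.41²) = √(68.5584 + 9.9225 + 39.5641 + 18.2329 + 11.6281) = √147.906 ≈ 12.1617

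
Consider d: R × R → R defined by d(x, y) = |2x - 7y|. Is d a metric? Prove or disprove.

No. d fails symmetry: d(9, 5) = |2·9 - 7·5| = |-17| = 17, but d(5, 9) = |2·5 - 7·9| = |-53| = 53. Since 17 ≠ 53, d(x,y) ≠ d(y,x) in general.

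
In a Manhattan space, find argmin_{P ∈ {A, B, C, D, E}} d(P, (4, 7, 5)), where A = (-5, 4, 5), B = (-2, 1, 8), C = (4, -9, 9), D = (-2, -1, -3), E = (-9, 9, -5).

Distances: d(A) = 12, d(B) = 15, d(C) = 20, d(D) = 22, d(E) = 25. Nearest: A = (-5, 4, 5) with distance 12.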